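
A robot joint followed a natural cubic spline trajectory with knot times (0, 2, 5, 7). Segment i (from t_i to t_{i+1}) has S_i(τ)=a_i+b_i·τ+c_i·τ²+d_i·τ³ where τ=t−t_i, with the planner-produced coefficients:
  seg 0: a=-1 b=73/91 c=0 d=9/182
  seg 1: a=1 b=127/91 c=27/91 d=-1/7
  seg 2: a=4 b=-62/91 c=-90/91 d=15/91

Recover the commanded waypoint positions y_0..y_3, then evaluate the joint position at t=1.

y_0=-1 y_1=1 y_2=4 y_3=0
S(1) = -27/182

y_0 = S_0(0) = a_0 = -1
y_1 = S_1(0) = a_1 = 1
y_2 = S_2(0) = a_2 = 4
y_3 = S_2(2) = 0
t_q=1 is in segment 0 (τ=1); S_0(τ)=-27/182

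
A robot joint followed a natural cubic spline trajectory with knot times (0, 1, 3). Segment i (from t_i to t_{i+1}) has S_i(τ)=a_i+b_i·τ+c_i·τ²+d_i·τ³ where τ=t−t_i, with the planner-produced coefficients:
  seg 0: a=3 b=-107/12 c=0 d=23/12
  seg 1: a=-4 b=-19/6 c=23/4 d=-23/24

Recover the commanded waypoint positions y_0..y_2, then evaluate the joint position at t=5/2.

y_0 = S_0(0) = a_0 = 3
y_1 = S_1(0) = a_1 = -4
y_2 = S_1(2) = 5
t_q=5/2 is in segment 1 (τ=3/2); S_1(τ)=61/64

y_0=3 y_1=-4 y_2=5
S(5/2) = 61/64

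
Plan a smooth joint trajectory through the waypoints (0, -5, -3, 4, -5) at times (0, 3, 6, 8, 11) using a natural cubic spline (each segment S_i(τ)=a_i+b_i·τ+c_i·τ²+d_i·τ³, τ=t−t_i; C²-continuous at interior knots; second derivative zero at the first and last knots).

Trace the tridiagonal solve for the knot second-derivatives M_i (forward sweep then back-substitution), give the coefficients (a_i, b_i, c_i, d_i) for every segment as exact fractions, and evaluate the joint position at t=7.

Δ: Δ0=-5/3, Δ1=2/3, Δ2=7/2, Δ3=-3
row 1: diag=12, rhs=14; c'=1/4, d'=7/6
row 2: denom=10−3·1/4=37/4; d'=(17−3·7/6)/(37/4)=54/37
row 3: denom=10−2·8/37=354/37; d'=(-39−2·54/37)/(354/37)=-517/118
back: M3=-517/118
back: M2=54/37−8/37·-517/118=142/59
back: M1=7/6−1/4·142/59=100/177
M: M0=0, M1=100/177, M2=142/59, M3=-517/118, M4=0
seg 0: a=0, c=M0/2=0, d=(M1−M0)/(6·3)=50/1593, b=Δ0−h0·(2M0+M1)/6=-115/59
seg 1: a=-5, c=M1/2=50/177, d=(M2−M1)/(6·3)=163/1593, b=Δ1−h1·(2M1+M2)/6=-65/59
seg 2: a=-3, c=M2/2=71/59, d=(M3−M2)/(6·2)=-267/472, b=Δ2−h2·(2M2+M3)/6=198/59
seg 3: a=4, c=M3/2=-517/236, d=(M4−M3)/(6·3)=517/2124, b=Δ3−h3·(2M3+M4)/6=163/118
t_q=7 → seg 2, τ=1; S=-3+198/59·τ+71/59·τ²+-267/472·τ³=469/472

  seg 0: a=0 b=-115/59 c=0 d=50/1593
  seg 1: a=-5 b=-65/59 c=50/177 d=163/1593
  seg 2: a=-3 b=198/59 c=71/59 d=-267/472
  seg 3: a=4 b=163/118 c=-517/236 d=517/2124
S(7) = 469/472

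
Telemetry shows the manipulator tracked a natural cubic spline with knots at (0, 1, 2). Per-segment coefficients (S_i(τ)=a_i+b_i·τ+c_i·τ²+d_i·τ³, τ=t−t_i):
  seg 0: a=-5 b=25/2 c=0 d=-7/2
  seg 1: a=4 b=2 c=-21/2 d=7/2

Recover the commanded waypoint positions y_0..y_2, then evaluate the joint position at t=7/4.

y_0 = S_0(0) = a_0 = -5
y_1 = S_1(0) = a_1 = 4
y_2 = S_1(1) = -1
t_q=7/4 is in segment 1 (τ=3/4); S_1(τ)=137/128

y_0=-5 y_1=4 y_2=-1
S(7/4) = 137/128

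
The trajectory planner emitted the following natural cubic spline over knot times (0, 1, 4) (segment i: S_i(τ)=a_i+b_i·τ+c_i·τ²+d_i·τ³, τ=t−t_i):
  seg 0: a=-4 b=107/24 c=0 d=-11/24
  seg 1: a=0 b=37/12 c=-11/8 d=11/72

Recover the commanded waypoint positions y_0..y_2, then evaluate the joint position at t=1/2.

y_0=-4 y_1=0 y_2=1
S(1/2) = -117/64

y_0 = S_0(0) = a_0 = -4
y_1 = S_1(0) = a_1 = 0
y_2 = S_1(3) = 1
t_q=1/2 is in segment 0 (τ=1/2); S_0(τ)=-117/64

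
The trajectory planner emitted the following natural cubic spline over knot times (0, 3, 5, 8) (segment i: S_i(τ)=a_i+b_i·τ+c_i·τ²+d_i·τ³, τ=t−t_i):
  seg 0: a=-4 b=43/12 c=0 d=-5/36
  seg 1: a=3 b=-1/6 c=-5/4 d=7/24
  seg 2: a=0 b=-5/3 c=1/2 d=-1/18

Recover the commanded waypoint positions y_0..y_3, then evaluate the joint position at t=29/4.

y_0=-4 y_1=3 y_2=0 y_3=-2
S(29/4) = -237/128

y_0 = S_0(0) = a_0 = -4
y_1 = S_1(0) = a_1 = 3
y_2 = S_2(0) = a_2 = 0
y_3 = S_2(3) = -2
t_q=29/4 is in segment 2 (τ=9/4); S_2(τ)=-237/128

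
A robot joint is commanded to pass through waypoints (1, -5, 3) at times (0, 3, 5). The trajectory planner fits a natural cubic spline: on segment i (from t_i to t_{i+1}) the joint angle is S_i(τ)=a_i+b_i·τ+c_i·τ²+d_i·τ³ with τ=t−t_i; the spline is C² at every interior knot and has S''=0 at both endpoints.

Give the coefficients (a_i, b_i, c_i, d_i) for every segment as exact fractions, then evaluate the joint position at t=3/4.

  seg 0: a=1 b=-19/5 c=0 d=1/5
  seg 1: a=-5 b=8/5 c=9/5 d=-3/10
S(3/4) = -113/64

Δ: Δ0=-2, Δ1=4
row 1: diag=10, rhs=36; c'=1/5, d'=18/5
back: M1=18/5
M: M0=0, M1=18/5, M2=0
seg 0: a=1, c=M0/2=0, d=(M1−M0)/(6·3)=1/5, b=Δ0−h0·(2M0+M1)/6=-19/5
seg 1: a=-5, c=M1/2=9/5, d=(M2−M1)/(6·2)=-3/10, b=Δ1−h1·(2M1+M2)/6=8/5
t_q=3/4 → seg 0, τ=3/4; S=1+-19/5·τ+0·τ²+1/5·τ³=-113/64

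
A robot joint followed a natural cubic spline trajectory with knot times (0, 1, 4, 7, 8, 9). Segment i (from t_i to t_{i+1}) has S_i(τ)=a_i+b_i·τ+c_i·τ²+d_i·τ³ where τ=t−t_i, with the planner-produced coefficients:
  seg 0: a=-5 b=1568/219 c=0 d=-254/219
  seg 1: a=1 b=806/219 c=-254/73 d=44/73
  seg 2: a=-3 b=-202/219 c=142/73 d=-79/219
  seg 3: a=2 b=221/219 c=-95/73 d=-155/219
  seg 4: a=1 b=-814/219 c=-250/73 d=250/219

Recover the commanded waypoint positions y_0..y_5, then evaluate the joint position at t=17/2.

y_0 = S_0(0) = a_0 = -5
y_1 = S_1(0) = a_1 = 1
y_2 = S_2(0) = a_2 = -3
y_3 = S_3(0) = a_3 = 2
y_4 = S_4(0) = a_4 = 1
y_5 = S_4(1) = -5
t_q=17/2 is in segment 4 (τ=1/2); S_4(τ)=-459/292

y_0=-5 y_1=1 y_2=-3 y_3=2 y_4=1 y_5=-5
S(17/2) = -459/292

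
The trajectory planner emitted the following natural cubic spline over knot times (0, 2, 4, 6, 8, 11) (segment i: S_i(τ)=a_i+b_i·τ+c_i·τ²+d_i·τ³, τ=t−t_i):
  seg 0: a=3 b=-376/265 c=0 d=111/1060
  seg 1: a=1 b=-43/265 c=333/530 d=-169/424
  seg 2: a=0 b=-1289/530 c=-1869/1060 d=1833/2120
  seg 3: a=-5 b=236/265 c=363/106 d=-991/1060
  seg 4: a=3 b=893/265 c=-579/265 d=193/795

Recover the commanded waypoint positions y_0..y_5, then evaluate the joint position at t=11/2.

y_0=3 y_1=1 y_2=0 y_3=-5 y_4=3 y_5=0
S(11/2) = -15933/3392

y_0 = S_0(0) = a_0 = 3
y_1 = S_1(0) = a_1 = 1
y_2 = S_2(0) = a_2 = 0
y_3 = S_3(0) = a_3 = -5
y_4 = S_4(0) = a_4 = 3
y_5 = S_4(3) = 0
t_q=11/2 is in segment 2 (τ=3/2); S_2(τ)=-15933/3392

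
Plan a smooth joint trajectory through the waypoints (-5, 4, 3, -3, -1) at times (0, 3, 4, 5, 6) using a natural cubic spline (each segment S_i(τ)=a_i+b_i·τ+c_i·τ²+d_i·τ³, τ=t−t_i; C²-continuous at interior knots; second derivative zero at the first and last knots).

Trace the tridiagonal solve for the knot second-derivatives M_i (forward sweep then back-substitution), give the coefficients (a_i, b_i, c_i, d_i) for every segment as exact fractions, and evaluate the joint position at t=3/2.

  seg 0: a=-5 b=111/29 c=0 d=-8/87
  seg 1: a=4 b=39/29 c=-24/29 d=-44/29
  seg 2: a=3 b=-141/29 c=-156/29 d=123/29
  seg 3: a=-3 b=-84/29 c=213/29 d=-71/29
S(3/2) = 25/58

Δ: Δ0=3, Δ1=-1, Δ2=-6, Δ3=2
row 1: diag=8, rhs=-24; c'=1/8, d'=-3
row 2: denom=4−1·1/8=31/8; d'=(-30−1·-3)/(31/8)=-216/31
row 3: denom=4−1·8/31=116/31; d'=(48−1·-216/31)/(116/31)=426/29
back: M3=426/29
back: M2=-216/31−8/31·426/29=-312/29
back: M1=-3−1/8·-312/29=-48/29
M: M0=0, M1=-48/29, M2=-312/29, M3=426/29, M4=0
seg 0: a=-5, c=M0/2=0, d=(M1−M0)/(6·3)=-8/87, b=Δ0−h0·(2M0+M1)/6=111/29
seg 1: a=4, c=M1/2=-24/29, d=(M2−M1)/(6·1)=-44/29, b=Δ1−h1·(2M1+M2)/6=39/29
seg 2: a=3, c=M2/2=-156/29, d=(M3−M2)/(6·1)=123/29, b=Δ2−h2·(2M2+M3)/6=-141/29
seg 3: a=-3, c=M3/2=213/29, d=(M4−M3)/(6·1)=-71/29, b=Δ3−h3·(2M3+M4)/6=-84/29
t_q=3/2 → seg 0, τ=3/2; S=-5+111/29·τ+0·τ²+-8/87·τ³=25/58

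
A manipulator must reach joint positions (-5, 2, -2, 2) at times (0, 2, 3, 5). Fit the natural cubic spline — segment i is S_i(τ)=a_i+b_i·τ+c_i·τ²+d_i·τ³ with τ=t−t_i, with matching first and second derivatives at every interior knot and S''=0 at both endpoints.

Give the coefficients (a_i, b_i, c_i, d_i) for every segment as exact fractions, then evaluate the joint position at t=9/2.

Δ: Δ0=7/2, Δ1=-4, Δ2=2
row 1: diag=6, rhs=-45; c'=1/6, d'=-15/2
row 2: denom=6−1·1/6=35/6; d'=(36−1·-15/2)/(35/6)=261/35
back: M2=261/35
back: M1=-15/2−1/6·261/35=-306/35
M: M0=0, M1=-306/35, M2=261/35, M3=0
seg 0: a=-5, c=M0/2=0, d=(M1−M0)/(6·2)=-51/70, b=Δ0−h0·(2M0+M1)/6=449/70
seg 1: a=2, c=M1/2=-153/35, d=(M2−M1)/(6·1)=27/10, b=Δ1−h1·(2M1+M2)/6=-163/70
seg 2: a=-2, c=M2/2=261/70, d=(M3−M2)/(6·2)=-87/140, b=Δ2−h2·(2M2+M3)/6=-104/35
t_q=9/2 → seg 2, τ=3/2; S=-2+-104/35·τ+261/70·τ²+-87/140·τ³=-37/224

  seg 0: a=-5 b=449/70 c=0 d=-51/70
  seg 1: a=2 b=-163/70 c=-153/35 d=27/10
  seg 2: a=-2 b=-104/35 c=261/70 d=-87/140
S(9/2) = -37/224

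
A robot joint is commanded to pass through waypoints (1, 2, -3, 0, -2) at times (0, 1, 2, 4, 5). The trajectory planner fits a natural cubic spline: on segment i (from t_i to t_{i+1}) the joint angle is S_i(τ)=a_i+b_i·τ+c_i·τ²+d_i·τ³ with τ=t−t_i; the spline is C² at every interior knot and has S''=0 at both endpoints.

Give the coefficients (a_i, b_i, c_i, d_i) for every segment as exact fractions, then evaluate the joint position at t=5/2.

Δ: Δ0=1, Δ1=-5, Δ2=3/2, Δ3=-2
row 1: diag=4, rhs=-36; c'=1/4, d'=-9
row 2: denom=6−1·1/4=23/4; d'=(39−1·-9)/(23/4)=192/23
row 3: denom=6−2·8/23=122/23; d'=(-21−2·192/23)/(122/23)=-867/122
back: M3=-867/122
back: M2=192/23−8/23·-867/122=660/61
back: M1=-9−1/4·660/61=-714/61
M: M0=0, M1=-714/61, M2=660/61, M3=-867/122, M4=0
seg 0: a=1, c=M0/2=0, d=(M1−M0)/(6·1)=-119/61, b=Δ0−h0·(2M0+M1)/6=180/61
seg 1: a=2, c=M1/2=-357/61, d=(M2−M1)/(6·1)=229/61, b=Δ1−h1·(2M1+M2)/6=-177/61
seg 2: a=-3, c=M2/2=330/61, d=(M3−M2)/(6·2)=-729/488, b=Δ2−h2·(2M2+M3)/6=-204/61
seg 3: a=0, c=M3/2=-867/244, d=(M4−M3)/(6·1)=289/244, b=Δ3−h3·(2M3+M4)/6=45/122
t_q=5/2 → seg 2, τ=1/2; S=-3+-204/61·τ+330/61·τ²+-729/488·τ³=-13689/3904

  seg 0: a=1 b=180/61 c=0 d=-119/61
  seg 1: a=2 b=-177/61 c=-357/61 d=229/61
  seg 2: a=-3 b=-204/61 c=330/61 d=-729/488
  seg 3: a=0 b=45/122 c=-867/244 d=289/244
S(5/2) = -13689/3904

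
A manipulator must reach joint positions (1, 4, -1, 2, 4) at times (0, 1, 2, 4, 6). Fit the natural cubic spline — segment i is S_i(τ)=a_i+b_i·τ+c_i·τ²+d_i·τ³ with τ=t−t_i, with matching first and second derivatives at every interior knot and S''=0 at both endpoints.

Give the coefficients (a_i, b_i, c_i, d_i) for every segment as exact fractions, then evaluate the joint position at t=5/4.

  seg 0: a=1 b=303/56 c=0 d=-135/56
  seg 1: a=4 b=-51/28 c=-405/56 d=227/56
  seg 2: a=-1 b=-33/8 c=69/14 d=-237/224
  seg 3: a=2 b=81/28 c=-159/112 d=53/224
S(5/4) = 11311/3584

Δ: Δ0=3, Δ1=-5, Δ2=3/2, Δ3=1
row 1: diag=4, rhs=-48; c'=1/4, d'=-12
row 2: denom=6−1·1/4=23/4; d'=(39−1·-12)/(23/4)=204/23
row 3: denom=8−2·8/23=168/23; d'=(-3−2·204/23)/(168/23)=-159/56
back: M3=-159/56
back: M2=204/23−8/23·-159/56=69/7
back: M1=-12−1/4·69/7=-405/28
M: M0=0, M1=-405/28, M2=69/7, M3=-159/56, M4=0
seg 0: a=1, c=M0/2=0, d=(M1−M0)/(6·1)=-135/56, b=Δ0−h0·(2M0+M1)/6=303/56
seg 1: a=4, c=M1/2=-405/56, d=(M2−M1)/(6·1)=227/56, b=Δ1−h1·(2M1+M2)/6=-51/28
seg 2: a=-1, c=M2/2=69/14, d=(M3−M2)/(6·2)=-237/224, b=Δ2−h2·(2M2+M3)/6=-33/8
seg 3: a=2, c=M3/2=-159/112, d=(M4−M3)/(6·2)=53/224, b=Δ3−h3·(2M3+M4)/6=81/28
t_q=5/4 → seg 1, τ=1/4; S=4+-51/28·τ+-405/56·τ²+227/56·τ³=11311/3584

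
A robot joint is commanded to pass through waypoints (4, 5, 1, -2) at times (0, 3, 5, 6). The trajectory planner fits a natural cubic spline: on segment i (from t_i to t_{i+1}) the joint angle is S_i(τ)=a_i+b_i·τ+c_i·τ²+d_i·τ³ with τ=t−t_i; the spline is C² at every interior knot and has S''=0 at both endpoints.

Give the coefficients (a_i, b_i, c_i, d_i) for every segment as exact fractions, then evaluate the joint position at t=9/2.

  seg 0: a=4 b=41/42 c=0 d=-1/14
  seg 1: a=5 b=-20/21 c=-9/14 d=5/84
  seg 2: a=1 b=-59/21 c=-2/7 d=2/21
S(9/2) = 521/224

Δ: Δ0=1/3, Δ1=-2, Δ2=-3
row 1: diag=10, rhs=-14; c'=1/5, d'=-7/5
row 2: denom=6−2·1/5=28/5; d'=(-6−2·-7/5)/(28/5)=-4/7
back: M2=-4/7
back: M1=-7/5−1/5·-4/7=-9/7
M: M0=0, M1=-9/7, M2=-4/7, M3=0
seg 0: a=4, c=M0/2=0, d=(M1−M0)/(6·3)=-1/14, b=Δ0−h0·(2M0+M1)/6=41/42
seg 1: a=5, c=M1/2=-9/14, d=(M2−M1)/(6·2)=5/84, b=Δ1−h1·(2M1+M2)/6=-20/21
seg 2: a=1, c=M2/2=-2/7, d=(M3−M2)/(6·1)=2/21, b=Δ2−h2·(2M2+M3)/6=-59/21
t_q=9/2 → seg 1, τ=3/2; S=5+-20/21·τ+-9/14·τ²+5/84·τ³=521/224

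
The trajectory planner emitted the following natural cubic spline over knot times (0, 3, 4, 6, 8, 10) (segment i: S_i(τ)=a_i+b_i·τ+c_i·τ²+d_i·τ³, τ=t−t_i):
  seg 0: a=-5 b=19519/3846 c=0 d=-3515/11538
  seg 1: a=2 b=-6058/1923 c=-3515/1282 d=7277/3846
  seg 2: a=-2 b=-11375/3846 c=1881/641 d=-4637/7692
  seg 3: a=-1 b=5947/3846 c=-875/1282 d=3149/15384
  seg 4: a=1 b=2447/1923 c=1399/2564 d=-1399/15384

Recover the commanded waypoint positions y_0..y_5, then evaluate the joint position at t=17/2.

y_0=-5 y_1=2 y_2=-2 y_3=-1 y_4=1 y_5=5
S(17/2) = 72255/41024

y_0 = S_0(0) = a_0 = -5
y_1 = S_1(0) = a_1 = 2
y_2 = S_2(0) = a_2 = -2
y_3 = S_3(0) = a_3 = -1
y_4 = S_4(0) = a_4 = 1
y_5 = S_4(2) = 5
t_q=17/2 is in segment 4 (τ=1/2); S_4(τ)=72255/41024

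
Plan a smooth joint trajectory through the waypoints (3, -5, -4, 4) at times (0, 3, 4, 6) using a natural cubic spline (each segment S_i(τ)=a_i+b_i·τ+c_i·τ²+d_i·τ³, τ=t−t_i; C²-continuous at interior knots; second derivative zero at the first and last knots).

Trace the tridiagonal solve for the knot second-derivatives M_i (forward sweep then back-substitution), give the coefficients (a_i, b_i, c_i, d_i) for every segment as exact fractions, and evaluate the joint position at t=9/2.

Δ: Δ0=-8/3, Δ1=1, Δ2=4
row 1: diag=8, rhs=22; c'=1/8, d'=11/4
row 2: denom=6−1·1/8=47/8; d'=(18−1·11/4)/(47/8)=122/47
back: M2=122/47
back: M1=11/4−1/8·122/47=114/47
M: M0=0, M1=114/47, M2=122/47, M3=0
seg 0: a=3, c=M0/2=0, d=(M1−M0)/(6·3)=19/141, b=Δ0−h0·(2M0+M1)/6=-547/141
seg 1: a=-5, c=M1/2=57/47, d=(M2−M1)/(6·1)=4/141, b=Δ1−h1·(2M1+M2)/6=-34/141
seg 2: a=-4, c=M2/2=61/47, d=(M3−M2)/(6·2)=-61/282, b=Δ2−h2·(2M2+M3)/6=320/141
t_q=9/2 → seg 2, τ=1/2; S=-4+320/141·τ+61/47·τ²+-61/282·τ³=-1931/752

  seg 0: a=3 b=-547/141 c=0 d=19/141
  seg 1: a=-5 b=-34/141 c=57/47 d=4/141
  seg 2: a=-4 b=320/141 c=61/47 d=-61/282
S(9/2) = -1931/752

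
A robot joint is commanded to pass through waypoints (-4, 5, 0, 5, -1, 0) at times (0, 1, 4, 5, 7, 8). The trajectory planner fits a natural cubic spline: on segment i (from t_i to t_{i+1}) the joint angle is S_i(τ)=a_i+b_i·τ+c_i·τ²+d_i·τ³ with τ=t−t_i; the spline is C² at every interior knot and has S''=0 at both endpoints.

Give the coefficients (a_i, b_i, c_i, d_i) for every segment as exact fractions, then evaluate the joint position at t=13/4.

  seg 0: a=-4 b=7081/642 c=0 d=-1303/642
  seg 1: a=5 b=1586/321 c=-1303/214 d=2495/1926
  seg 2: a=0 b=2173/642 c=596/107 d=-2539/642
  seg 3: a=5 b=854/321 c=-1347/214 d=556/321
  seg 4: a=-1 b=-556/321 c=877/214 d=-877/642
S(13/4) = 659/13696

Δ: Δ0=9, Δ1=-5/3, Δ2=5, Δ3=-3, Δ4=1
row 1: diag=8, rhs=-64; c'=3/8, d'=-8
row 2: denom=8−3·3/8=55/8; d'=(40−3·-8)/(55/8)=512/55
row 3: denom=6−1·8/55=322/55; d'=(-48−1·512/55)/(322/55)=-1576/161
row 4: denom=6−2·55/161=856/161; d'=(24−2·-1576/161)/(856/161)=877/107
back: M4=877/107
back: M3=-1576/161−55/161·877/107=-1347/107
back: M2=512/55−8/55·-1347/107=1192/107
back: M1=-8−3/8·1192/107=-1303/107
M: M0=0, M1=-1303/107, M2=1192/107, M3=-1347/107, M4=877/107, M5=0
seg 0: a=-4, c=M0/2=0, d=(M1−M0)/(6·1)=-1303/642, b=Δ0−h0·(2M0+M1)/6=7081/642
seg 1: a=5, c=M1/2=-1303/214, d=(M2−M1)/(6·3)=2495/1926, b=Δ1−h1·(2M1+M2)/6=1586/321
seg 2: a=0, c=M2/2=596/107, d=(M3−M2)/(6·1)=-2539/642, b=Δ2−h2·(2M2+M3)/6=2173/642
seg 3: a=5, c=M3/2=-1347/214, d=(M4−M3)/(6·2)=556/321, b=Δ3−h3·(2M3+M4)/6=854/321
seg 4: a=-1, c=M4/2=877/214, d=(M5−M4)/(6·1)=-877/642, b=Δ4−h4·(2M4+M5)/6=-556/321
t_q=13/4 → seg 1, τ=9/4; S=5+1586/321·τ+-1303/214·τ²+2495/1926·τ³=659/13696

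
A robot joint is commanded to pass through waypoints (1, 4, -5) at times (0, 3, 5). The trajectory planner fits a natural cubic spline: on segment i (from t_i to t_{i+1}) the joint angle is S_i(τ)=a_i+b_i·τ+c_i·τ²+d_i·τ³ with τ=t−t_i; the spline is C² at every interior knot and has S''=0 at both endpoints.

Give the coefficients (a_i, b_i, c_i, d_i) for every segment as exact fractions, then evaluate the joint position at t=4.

Δ: Δ0=1, Δ1=-9/2
row 1: diag=10, rhs=-33; c'=1/5, d'=-33/10
back: M1=-33/10
M: M0=0, M1=-33/10, M2=0
seg 0: a=1, c=M0/2=0, d=(M1−M0)/(6·3)=-11/60, b=Δ0−h0·(2M0+M1)/6=53/20
seg 1: a=4, c=M1/2=-33/20, d=(M2−M1)/(6·2)=11/40, b=Δ1−h1·(2M1+M2)/6=-23/10
t_q=4 → seg 1, τ=1; S=4+-23/10·τ+-33/20·τ²+11/40·τ³=13/40

  seg 0: a=1 b=53/20 c=0 d=-11/60
  seg 1: a=4 b=-23/10 c=-33/20 d=11/40
S(4) = 13/40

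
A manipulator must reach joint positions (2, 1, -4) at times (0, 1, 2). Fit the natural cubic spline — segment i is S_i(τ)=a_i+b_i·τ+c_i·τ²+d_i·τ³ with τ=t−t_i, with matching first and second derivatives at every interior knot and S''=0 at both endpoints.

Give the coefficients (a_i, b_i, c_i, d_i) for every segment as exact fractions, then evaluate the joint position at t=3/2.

  seg 0: a=2 b=0 c=0 d=-1
  seg 1: a=1 b=-3 c=-3 d=1
S(3/2) = -9/8

Δ: Δ0=-1, Δ1=-5
row 1: diag=4, rhs=-24; c'=1/4, d'=-6
back: M1=-6
M: M0=0, M1=-6, M2=0
seg 0: a=2, c=M0/2=0, d=(M1−M0)/(6·1)=-1, b=Δ0−h0·(2M0+M1)/6=0
seg 1: a=1, c=M1/2=-3, d=(M2−M1)/(6·1)=1, b=Δ1−h1·(2M1+M2)/6=-3
t_q=3/2 → seg 1, τ=1/2; S=1+-3·τ+-3·τ²+1·τ³=-9/8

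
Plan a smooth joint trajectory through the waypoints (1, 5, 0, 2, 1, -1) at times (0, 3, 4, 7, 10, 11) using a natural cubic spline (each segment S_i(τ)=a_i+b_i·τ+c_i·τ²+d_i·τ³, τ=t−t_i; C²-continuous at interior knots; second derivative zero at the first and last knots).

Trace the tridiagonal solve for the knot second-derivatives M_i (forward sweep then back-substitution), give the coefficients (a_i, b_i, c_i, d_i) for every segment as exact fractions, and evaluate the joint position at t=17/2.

Δ: Δ0=4/3, Δ1=-5, Δ2=2/3, Δ3=-1/3, Δ4=-2
row 1: diag=8, rhs=-38; c'=1/8, d'=-19/4
row 2: denom=8−1·1/8=63/8; d'=(34−1·-19/4)/(63/8)=310/63
row 3: denom=12−3·8/21=76/7; d'=(-6−3·310/63)/(76/7)=-109/57
row 4: denom=8−3·21/76=545/76; d'=(-10−3·-109/57)/(545/76)=-324/545
back: M4=-324/545
back: M3=-109/57−21/76·-324/545=-2858/1635
back: M2=310/63−8/21·-2858/1635=9134/1635
back: M1=-19/4−1/8·9134/1635=-8908/1635
M: M0=0, M1=-8908/1635, M2=9134/1635, M3=-2858/1635, M4=-324/545, M5=0
seg 0: a=1, c=M0/2=0, d=(M1−M0)/(6·3)=-4454/14715, b=Δ0−h0·(2M0+M1)/6=6634/1635
seg 1: a=5, c=M1/2=-4454/1635, d=(M2−M1)/(6·1)=3007/1635, b=Δ1−h1·(2M1+M2)/6=-6728/1635
seg 2: a=0, c=M2/2=4567/1635, d=(M3−M2)/(6·3)=-5996/14715, b=Δ2−h2·(2M2+M3)/6=-441/109
seg 3: a=2, c=M3/2=-1429/1635, d=(M4−M3)/(6·3)=943/14715, b=Δ3−h3·(2M3+M4)/6=933/545
seg 4: a=1, c=M4/2=-162/545, d=(M5−M4)/(6·1)=54/545, b=Δ4−h4·(2M4+M5)/6=-982/545
t_q=17/2 → seg 3, τ=3/2; S=2+933/545·τ+-1429/1635·τ²+943/14715·τ³=2457/872

  seg 0: a=1 b=6634/1635 c=0 d=-4454/14715
  seg 1: a=5 b=-6728/1635 c=-4454/1635 d=3007/1635
  seg 2: a=0 b=-441/109 c=4567/1635 d=-5996/14715
  seg 3: a=2 b=933/545 c=-1429/1635 d=943/14715
  seg 4: a=1 b=-982/545 c=-162/545 d=54/545
S(17/2) = 2457/872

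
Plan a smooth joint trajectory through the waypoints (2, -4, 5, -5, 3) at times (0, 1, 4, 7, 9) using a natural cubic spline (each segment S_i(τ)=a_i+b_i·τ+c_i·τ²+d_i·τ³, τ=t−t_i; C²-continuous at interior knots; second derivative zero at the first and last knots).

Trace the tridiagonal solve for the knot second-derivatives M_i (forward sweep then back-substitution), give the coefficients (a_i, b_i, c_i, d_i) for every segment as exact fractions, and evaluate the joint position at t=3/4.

Δ: Δ0=-6, Δ1=3, Δ2=-10/3, Δ3=4
row 1: diag=8, rhs=54; c'=3/8, d'=27/4
row 2: denom=12−3·3/8=87/8; d'=(-38−3·27/4)/(87/8)=-466/87
row 3: denom=10−3·8/29=266/29; d'=(44−3·-466/87)/(266/29)=871/133
back: M3=871/133
back: M2=-466/87−8/29·871/133=-2858/399
back: M1=27/4−3/8·-2858/399=1255/133
M: M0=0, M1=1255/133, M2=-2858/399, M3=871/133, M4=0
seg 0: a=2, c=M0/2=0, d=(M1−M0)/(6·1)=1255/798, b=Δ0−h0·(2M0+M1)/6=-6043/798
seg 1: a=-4, c=M1/2=1255/266, d=(M2−M1)/(6·3)=-6623/7182, b=Δ1−h1·(2M1+M2)/6=-1139/399
seg 2: a=5, c=M2/2=-1429/399, d=(M3−M2)/(6·3)=5471/7182, b=Δ2−h2·(2M2+M3)/6=443/798
seg 3: a=-5, c=M3/2=871/266, d=(M4−M3)/(6·2)=-871/1596, b=Δ3−h3·(2M3+M4)/6=-146/399
t_q=3/4 → seg 0, τ=3/4; S=2+-6043/798·τ+0·τ²+1255/798·τ³=-7335/2432

  seg 0: a=2 b=-6043/798 c=0 d=1255/798
  seg 1: a=-4 b=-1139/399 c=1255/266 d=-6623/7182
  seg 2: a=5 b=443/798 c=-1429/399 d=5471/7182
  seg 3: a=-5 b=-146/399 c=871/266 d=-871/1596
S(3/4) = -7335/2432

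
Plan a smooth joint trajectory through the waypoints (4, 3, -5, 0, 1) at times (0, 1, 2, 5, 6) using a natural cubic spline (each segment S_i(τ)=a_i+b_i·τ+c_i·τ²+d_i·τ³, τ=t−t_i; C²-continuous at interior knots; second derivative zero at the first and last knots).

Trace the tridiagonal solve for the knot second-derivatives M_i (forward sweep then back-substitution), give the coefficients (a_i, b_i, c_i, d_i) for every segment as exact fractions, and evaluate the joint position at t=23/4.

Δ: Δ0=-1, Δ1=-8, Δ2=5/3, Δ3=1
row 1: diag=4, rhs=-42; c'=1/4, d'=-21/2
row 2: denom=8−1·1/4=31/4; d'=(58−1·-21/2)/(31/4)=274/31
row 3: denom=8−3·12/31=212/31; d'=(-4−3·274/31)/(212/31)=-473/106
back: M3=-473/106
back: M2=274/31−12/31·-473/106=560/53
back: M1=-21/2−1/4·560/53=-1393/106
M: M0=0, M1=-1393/106, M2=560/53, M3=-473/106, M4=0
seg 0: a=4, c=M0/2=0, d=(M1−M0)/(6·1)=-1393/636, b=Δ0−h0·(2M0+M1)/6=757/636
seg 1: a=3, c=M1/2=-1393/212, d=(M2−M1)/(6·1)=2513/636, b=Δ1−h1·(2M1+M2)/6=-1711/318
seg 2: a=-5, c=M2/2=280/53, d=(M3−M2)/(6·3)=-177/212, b=Δ2−h2·(2M2+M3)/6=-4241/636
seg 3: a=0, c=M3/2=-473/212, d=(M4−M3)/(6·1)=473/636, b=Δ3−h3·(2M3+M4)/6=791/318
t_q=23/4 → seg 3, τ=3/4; S=0+791/318·τ+-473/212·τ²+473/636·τ³=12541/13568

  seg 0: a=4 b=757/636 c=0 d=-1393/636
  seg 1: a=3 b=-1711/318 c=-1393/212 d=2513/636
  seg 2: a=-5 b=-4241/636 c=280/53 d=-177/212
  seg 3: a=0 b=791/318 c=-473/212 d=473/636
S(23/4) = 12541/13568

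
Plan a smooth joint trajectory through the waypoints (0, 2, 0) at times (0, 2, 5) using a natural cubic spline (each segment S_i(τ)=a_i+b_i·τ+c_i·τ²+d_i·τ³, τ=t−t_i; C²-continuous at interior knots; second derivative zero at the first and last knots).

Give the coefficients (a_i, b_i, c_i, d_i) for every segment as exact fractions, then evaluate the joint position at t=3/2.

  seg 0: a=0 b=4/3 c=0 d=-1/12
  seg 1: a=2 b=1/3 c=-1/2 d=1/18
S(3/2) = 55/32

Δ: Δ0=1, Δ1=-2/3
row 1: diag=10, rhs=-10; c'=3/10, d'=-1
back: M1=-1
M: M0=0, M1=-1, M2=0
seg 0: a=0, c=M0/2=0, d=(M1−M0)/(6·2)=-1/12, b=Δ0−h0·(2M0+M1)/6=4/3
seg 1: a=2, c=M1/2=-1/2, d=(M2−M1)/(6·3)=1/18, b=Δ1−h1·(2M1+M2)/6=1/3
t_q=3/2 → seg 0, τ=3/2; S=0+4/3·τ+0·τ²+-1/12·τ³=55/32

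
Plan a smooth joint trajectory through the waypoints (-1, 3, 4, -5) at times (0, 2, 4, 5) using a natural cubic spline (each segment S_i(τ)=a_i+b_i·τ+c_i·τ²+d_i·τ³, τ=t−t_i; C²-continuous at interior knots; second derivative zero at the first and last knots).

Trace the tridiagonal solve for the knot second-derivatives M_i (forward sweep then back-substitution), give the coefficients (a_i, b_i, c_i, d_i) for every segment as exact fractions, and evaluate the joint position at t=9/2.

Δ: Δ0=2, Δ1=1/2, Δ2=-9
row 1: diag=8, rhs=-9; c'=1/4, d'=-9/8
row 2: denom=6−2·1/4=11/2; d'=(-57−2·-9/8)/(11/2)=-219/22
back: M2=-219/22
back: M1=-9/8−1/4·-219/22=15/11
M: M0=0, M1=15/11, M2=-219/22, M3=0
seg 0: a=-1, c=M0/2=0, d=(M1−M0)/(6·2)=5/44, b=Δ0−h0·(2M0+M1)/6=17/11
seg 1: a=3, c=M1/2=15/22, d=(M2−M1)/(6·2)=-83/88, b=Δ1−h1·(2M1+M2)/6=32/11
seg 2: a=4, c=M2/2=-219/44, d=(M3−M2)/(6·1)=73/44, b=Δ2−h2·(2M2+M3)/6=-125/22
t_q=9/2 → seg 2, τ=1/2; S=4+-125/22·τ+-219/44·τ²+73/44·τ³=43/352

  seg 0: a=-1 b=17/11 c=0 d=5/44
  seg 1: a=3 b=32/11 c=15/22 d=-83/88
  seg 2: a=4 b=-125/22 c=-219/44 d=73/44
S(9/2) = 43/352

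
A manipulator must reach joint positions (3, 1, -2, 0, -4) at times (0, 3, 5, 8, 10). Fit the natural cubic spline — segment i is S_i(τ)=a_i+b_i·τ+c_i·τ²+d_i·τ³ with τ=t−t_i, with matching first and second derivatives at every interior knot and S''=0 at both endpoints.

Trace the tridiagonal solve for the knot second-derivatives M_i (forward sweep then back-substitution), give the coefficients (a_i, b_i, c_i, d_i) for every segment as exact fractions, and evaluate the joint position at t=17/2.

  seg 0: a=3 b=-349/1740 c=0 d=-811/15660
  seg 1: a=1 b=-1391/870 c=-811/1740 d=299/1160
  seg 2: a=-2 b=-161/435 c=94/87 d=-959/3915
  seg 3: a=0 b=-218/435 c=-163/145 d=163/870
S(17/2) = -1179/2320

Δ: Δ0=-2/3, Δ1=-3/2, Δ2=2/3, Δ3=-2
row 1: diag=10, rhs=-5; c'=1/5, d'=-1/2
row 2: denom=10−2·1/5=48/5; d'=(13−2·-1/2)/(48/5)=35/24
row 3: denom=10−3·5/16=145/16; d'=(-16−3·35/24)/(145/16)=-326/145
back: M3=-326/145
back: M2=35/24−5/16·-326/145=188/87
back: M1=-1/2−1/5·188/87=-811/870
M: M0=0, M1=-811/870, M2=188/87, M3=-326/145, M4=0
seg 0: a=3, c=M0/2=0, d=(M1−M0)/(6·3)=-811/15660, b=Δ0−h0·(2M0+M1)/6=-349/1740
seg 1: a=1, c=M1/2=-811/1740, d=(M2−M1)/(6·2)=299/1160, b=Δ1−h1·(2M1+M2)/6=-1391/870
seg 2: a=-2, c=M2/2=94/87, d=(M3−M2)/(6·3)=-959/3915, b=Δ2−h2·(2M2+M3)/6=-161/435
seg 3: a=0, c=M3/2=-163/145, d=(M4−M3)/(6·2)=163/870, b=Δ3−h3·(2M3+M4)/6=-218/435
t_q=17/2 → seg 3, τ=1/2; S=0+-218/435·τ+-163/145·τ²+163/870·τ³=-1179/2320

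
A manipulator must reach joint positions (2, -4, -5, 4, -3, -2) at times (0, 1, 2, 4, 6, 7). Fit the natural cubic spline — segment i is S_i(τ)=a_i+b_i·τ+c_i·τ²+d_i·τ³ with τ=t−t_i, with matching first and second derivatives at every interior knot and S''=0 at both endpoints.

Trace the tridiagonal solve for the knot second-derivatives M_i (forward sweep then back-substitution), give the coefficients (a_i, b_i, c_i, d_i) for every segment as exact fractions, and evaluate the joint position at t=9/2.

Δ: Δ0=-6, Δ1=-1, Δ2=9/2, Δ3=-7/2, Δ4=1
row 1: diag=4, rhs=30; c'=1/4, d'=15/2
row 2: denom=6−1·1/4=23/4; d'=(33−1·15/2)/(23/4)=102/23
row 3: denom=8−2·8/23=168/23; d'=(-48−2·102/23)/(168/23)=-109/14
row 4: denom=6−2·23/84=229/42; d'=(27−2·-109/14)/(229/42)=1788/229
back: M4=1788/229
back: M3=-109/14−23/84·1788/229=-4545/458
back: M2=102/23−8/23·-4545/458=1806/229
back: M1=15/2−1/4·1806/229=1266/229
M: M0=0, M1=1266/229, M2=1806/229, M3=-4545/458, M4=1788/229, M5=0
seg 0: a=2, c=M0/2=0, d=(M1−M0)/(6·1)=211/229, b=Δ0−h0·(2M0+M1)/6=-1585/229
seg 1: a=-4, c=M1/2=633/229, d=(M2−M1)/(6·1)=90/229, b=Δ1−h1·(2M1+M2)/6=-952/229
seg 2: a=-5, c=M2/2=903/229, d=(M3−M2)/(6·2)=-2719/1832, b=Δ2−h2·(2M2+M3)/6=584/229
seg 3: a=4, c=M3/2=-4545/916, d=(M4−M3)/(6·2)=2707/1832, b=Δ3−h3·(2M3+M4)/6=235/458
seg 4: a=-3, c=M4/2=894/229, d=(M5−M4)/(6·1)=-298/229, b=Δ4−h4·(2M4+M5)/6=-367/229
t_q=9/2 → seg 3, τ=1/2; S=4+235/458·τ+-4545/916·τ²+2707/1832·τ³=46911/14656

  seg 0: a=2 b=-1585/229 c=0 d=211/229
  seg 1: a=-4 b=-952/229 c=633/229 d=90/229
  seg 2: a=-5 b=584/229 c=903/229 d=-2719/1832
  seg 3: a=4 b=235/458 c=-4545/916 d=2707/1832
  seg 4: a=-3 b=-367/229 c=894/229 d=-298/229
S(9/2) = 46911/14656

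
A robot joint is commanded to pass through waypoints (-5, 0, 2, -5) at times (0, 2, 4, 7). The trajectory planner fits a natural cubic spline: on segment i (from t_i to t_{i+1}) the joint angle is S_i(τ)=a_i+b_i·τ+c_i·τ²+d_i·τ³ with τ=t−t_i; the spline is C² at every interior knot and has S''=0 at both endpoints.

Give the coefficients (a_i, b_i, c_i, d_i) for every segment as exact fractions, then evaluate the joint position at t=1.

  seg 0: a=-5 b=155/57 c=0 d=-25/456
  seg 1: a=0 b=235/114 c=-25/76 d=-23/228
  seg 2: a=2 b=-53/114 c=-71/76 d=71/684
S(1) = -355/152

Δ: Δ0=5/2, Δ1=1, Δ2=-7/3
row 1: diag=8, rhs=-9; c'=1/4, d'=-9/8
row 2: denom=10−2·1/4=19/2; d'=(-20−2·-9/8)/(19/2)=-71/38
back: M2=-71/38
back: M1=-9/8−1/4·-71/38=-25/38
M: M0=0, M1=-25/38, M2=-71/38, M3=0
seg 0: a=-5, c=M0/2=0, d=(M1−M0)/(6·2)=-25/456, b=Δ0−h0·(2M0+M1)/6=155/57
seg 1: a=0, c=M1/2=-25/76, d=(M2−M1)/(6·2)=-23/228, b=Δ1−h1·(2M1+M2)/6=235/114
seg 2: a=2, c=M2/2=-71/76, d=(M3−M2)/(6·3)=71/684, b=Δ2−h2·(2M2+M3)/6=-53/114
t_q=1 → seg 0, τ=1; S=-5+155/57·τ+0·τ²+-25/456·τ³=-355/152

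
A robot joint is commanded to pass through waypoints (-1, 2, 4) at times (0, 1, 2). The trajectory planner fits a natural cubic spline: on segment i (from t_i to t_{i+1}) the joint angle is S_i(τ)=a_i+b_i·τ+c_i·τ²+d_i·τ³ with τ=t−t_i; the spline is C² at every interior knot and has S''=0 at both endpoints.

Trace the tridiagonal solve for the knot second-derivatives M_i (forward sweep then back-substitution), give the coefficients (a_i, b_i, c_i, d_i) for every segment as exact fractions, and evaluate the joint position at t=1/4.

  seg 0: a=-1 b=13/4 c=0 d=-1/4
  seg 1: a=2 b=5/2 c=-3/4 d=1/4
S(1/4) = -49/256

Δ: Δ0=3, Δ1=2
row 1: diag=4, rhs=-6; c'=1/4, d'=-3/2
back: M1=-3/2
M: M0=0, M1=-3/2, M2=0
seg 0: a=-1, c=M0/2=0, d=(M1−M0)/(6·1)=-1/4, b=Δ0−h0·(2M0+M1)/6=13/4
seg 1: a=2, c=M1/2=-3/4, d=(M2−M1)/(6·1)=1/4, b=Δ1−h1·(2M1+M2)/6=5/2
t_q=1/4 → seg 0, τ=1/4; S=-1+13/4·τ+0·τ²+-1/4·τ³=-49/256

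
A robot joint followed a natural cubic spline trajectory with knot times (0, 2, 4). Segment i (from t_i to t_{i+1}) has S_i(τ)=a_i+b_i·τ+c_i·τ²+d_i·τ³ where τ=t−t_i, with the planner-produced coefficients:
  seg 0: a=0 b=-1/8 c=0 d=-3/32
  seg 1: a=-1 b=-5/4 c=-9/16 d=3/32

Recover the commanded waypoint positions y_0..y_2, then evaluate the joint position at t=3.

y_0 = S_0(0) = a_0 = 0
y_1 = S_1(0) = a_1 = -1
y_2 = S_1(2) = -5
t_q=3 is in segment 1 (τ=1); S_1(τ)=-87/32

y_0=0 y_1=-1 y_2=-5
S(3) = -87/32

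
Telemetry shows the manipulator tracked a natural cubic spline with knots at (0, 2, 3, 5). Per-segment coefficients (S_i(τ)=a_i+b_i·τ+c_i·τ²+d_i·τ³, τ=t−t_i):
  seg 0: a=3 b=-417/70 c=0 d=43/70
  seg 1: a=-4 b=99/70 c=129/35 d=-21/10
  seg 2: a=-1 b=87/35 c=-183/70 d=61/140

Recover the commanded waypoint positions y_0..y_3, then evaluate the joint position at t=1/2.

y_0=3 y_1=-4 y_2=-1 y_3=-3
S(1/2) = 11/112

y_0 = S_0(0) = a_0 = 3
y_1 = S_1(0) = a_1 = -4
y_2 = S_2(0) = a_2 = -1
y_3 = S_2(2) = -3
t_q=1/2 is in segment 0 (τ=1/2); S_0(τ)=11/112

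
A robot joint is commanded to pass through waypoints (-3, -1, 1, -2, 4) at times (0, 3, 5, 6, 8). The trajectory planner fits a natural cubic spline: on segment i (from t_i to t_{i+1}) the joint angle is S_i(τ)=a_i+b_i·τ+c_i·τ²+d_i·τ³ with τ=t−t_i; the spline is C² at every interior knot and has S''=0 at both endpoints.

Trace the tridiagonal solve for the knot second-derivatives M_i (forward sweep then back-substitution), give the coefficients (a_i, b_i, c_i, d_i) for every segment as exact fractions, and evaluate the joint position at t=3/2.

Δ: Δ0=2/3, Δ1=1, Δ2=-3, Δ3=3
row 1: diag=10, rhs=2; c'=1/5, d'=1/5
row 2: denom=6−2·1/5=28/5; d'=(-24−2·1/5)/(28/5)=-61/14
row 3: denom=6−1·5/28=163/28; d'=(36−1·-61/14)/(163/28)=1130/163
back: M3=1130/163
back: M2=-61/14−5/28·1130/163=-912/163
back: M1=1/5−1/5·-912/163=215/163
M: M0=0, M1=215/163, M2=-912/163, M3=1130/163, M4=0
seg 0: a=-3, c=M0/2=0, d=(M1−M0)/(6·3)=215/2934, b=Δ0−h0·(2M0+M1)/6=7/978
seg 1: a=-1, c=M1/2=215/326, d=(M2−M1)/(6·2)=-1127/1956, b=Δ1−h1·(2M1+M2)/6=971/489
seg 2: a=1, c=M2/2=-456/163, d=(M3−M2)/(6·1)=1021/489, b=Δ2−h2·(2M2+M3)/6=-1120/489
seg 3: a=-2, c=M3/2=565/163, d=(M4−M3)/(6·2)=-565/978, b=Δ3−h3·(2M3+M4)/6=-793/489
t_q=3/2 → seg 0, τ=3/2; S=-3+7/978·τ+0·τ²+215/2934·τ³=-7151/2608

  seg 0: a=-3 b=7/978 c=0 d=215/2934
  seg 1: a=-1 b=971/489 c=215/326 d=-1127/1956
  seg 2: a=1 b=-1120/489 c=-456/163 d=1021/489
  seg 3: a=-2 b=-793/489 c=565/163 d=-565/978
S(3/2) = -7151/2608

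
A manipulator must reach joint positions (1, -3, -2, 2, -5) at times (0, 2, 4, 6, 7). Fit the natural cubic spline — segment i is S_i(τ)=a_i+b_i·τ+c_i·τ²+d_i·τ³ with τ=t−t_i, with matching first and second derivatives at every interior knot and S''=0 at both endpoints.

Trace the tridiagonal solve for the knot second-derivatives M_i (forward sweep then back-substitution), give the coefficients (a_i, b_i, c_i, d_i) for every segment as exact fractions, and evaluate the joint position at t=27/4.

  seg 0: a=1 b=-96/41 c=0 d=7/82
  seg 1: a=-3 b=-54/41 c=21/41 d=65/328
  seg 2: a=-2 b=255/82 c=279/164 d=-185/164
  seg 3: a=2 b=-297/82 c=-831/164 d=277/164
S(27/4) = -29957/10496

Δ: Δ0=-2, Δ1=1/2, Δ2=2, Δ3=-7
row 1: diag=8, rhs=15; c'=1/4, d'=15/8
row 2: denom=8−2·1/4=15/2; d'=(9−2·15/8)/(15/2)=7/10
row 3: denom=6−2·4/15=82/15; d'=(-54−2·7/10)/(82/15)=-831/82
back: M3=-831/82
back: M2=7/10−4/15·-831/82=279/82
back: M1=15/8−1/4·279/82=42/41
M: M0=0, M1=42/41, M2=279/82, M3=-831/82, M4=0
seg 0: a=1, c=M0/2=0, d=(M1−M0)/(6·2)=7/82, b=Δ0−h0·(2M0+M1)/6=-96/41
seg 1: a=-3, c=M1/2=21/41, d=(M2−M1)/(6·2)=65/328, b=Δ1−h1·(2M1+M2)/6=-54/41
seg 2: a=-2, c=M2/2=279/164, d=(M3−M2)/(6·2)=-185/164, b=Δ2−h2·(2M2+M3)/6=255/82
seg 3: a=2, c=M3/2=-831/164, d=(M4−M3)/(6·1)=277/164, b=Δ3−h3·(2M3+M4)/6=-297/82
t_q=27/4 → seg 3, τ=3/4; S=2+-297/82·τ+-831/164·τ²+277/164·τ³=-29957/10496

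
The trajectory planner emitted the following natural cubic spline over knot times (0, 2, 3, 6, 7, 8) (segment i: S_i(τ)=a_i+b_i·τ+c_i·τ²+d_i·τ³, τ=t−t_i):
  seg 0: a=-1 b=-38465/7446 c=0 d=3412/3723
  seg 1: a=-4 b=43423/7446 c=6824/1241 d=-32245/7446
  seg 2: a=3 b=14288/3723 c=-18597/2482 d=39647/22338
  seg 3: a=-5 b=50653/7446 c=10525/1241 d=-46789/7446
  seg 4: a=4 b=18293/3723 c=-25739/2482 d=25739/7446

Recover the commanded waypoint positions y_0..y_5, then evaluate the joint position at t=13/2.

y_0 = S_0(0) = a_0 = -1
y_1 = S_1(0) = a_1 = -4
y_2 = S_2(0) = a_2 = 3
y_3 = S_3(0) = a_3 = -5
y_4 = S_4(0) = a_4 = 4
y_5 = S_4(1) = 2
t_q=13/2 is in segment 3 (τ=1/2); S_3(τ)=-5239/19856

y_0=-1 y_1=-4 y_2=3 y_3=-5 y_4=4 y_5=2
S(13/2) = -5239/19856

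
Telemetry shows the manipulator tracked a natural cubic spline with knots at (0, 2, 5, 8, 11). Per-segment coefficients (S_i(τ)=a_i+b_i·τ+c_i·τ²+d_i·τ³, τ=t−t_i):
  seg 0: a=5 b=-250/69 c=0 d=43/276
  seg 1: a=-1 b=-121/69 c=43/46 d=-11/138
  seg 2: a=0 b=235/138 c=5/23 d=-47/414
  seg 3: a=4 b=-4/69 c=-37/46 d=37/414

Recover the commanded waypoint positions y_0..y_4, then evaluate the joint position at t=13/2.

y_0 = S_0(0) = a_0 = 5
y_1 = S_1(0) = a_1 = -1
y_2 = S_2(0) = a_2 = 0
y_3 = S_3(0) = a_3 = 4
y_4 = S_3(3) = -1
t_q=13/2 is in segment 2 (τ=3/2); S_2(τ)=979/368

y_0=5 y_1=-1 y_2=0 y_3=4 y_4=-1
S(13/2) = 979/368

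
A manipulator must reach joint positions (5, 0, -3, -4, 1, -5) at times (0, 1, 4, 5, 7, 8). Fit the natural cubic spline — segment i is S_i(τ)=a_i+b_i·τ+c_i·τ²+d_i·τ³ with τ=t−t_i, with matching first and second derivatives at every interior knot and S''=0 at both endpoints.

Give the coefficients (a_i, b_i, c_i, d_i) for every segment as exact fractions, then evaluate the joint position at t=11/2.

Δ: Δ0=-5, Δ1=-1, Δ2=-1, Δ3=5/2, Δ4=-6
row 1: diag=8, rhs=24; c'=3/8, d'=3
row 2: denom=8−3·3/8=55/8; d'=(0−3·3)/(55/8)=-72/55
row 3: denom=6−1·8/55=322/55; d'=(21−1·-72/55)/(322/55)=1227/322
row 4: denom=6−2·55/161=856/161; d'=(-51−2·1227/322)/(856/161)=-4719/428
back: M4=-4719/428
back: M3=1227/322−55/161·-4719/428=3243/428
back: M2=-72/55−8/55·3243/428=-258/107
back: M1=3−3/8·-258/107=1671/428
M: M0=0, M1=1671/428, M2=-258/107, M3=3243/428, M4=-4719/428, M5=0
seg 0: a=5, c=M0/2=0, d=(M1−M0)/(6·1)=557/856, b=Δ0−h0·(2M0+M1)/6=-4837/856
seg 1: a=0, c=M1/2=1671/856, d=(M2−M1)/(6·3)=-901/2568, b=Δ1−h1·(2M1+M2)/6=-1583/428
seg 2: a=-3, c=M2/2=-129/107, d=(M3−M2)/(6·1)=1425/856, b=Δ2−h2·(2M2+M3)/6=-1249/856
seg 3: a=-4, c=M3/2=3243/856, d=(M4−M3)/(6·2)=-1327/856, b=Δ3−h3·(2M3+M4)/6=481/428
seg 4: a=1, c=M4/2=-4719/856, d=(M5−M4)/(6·1)=1573/856, b=Δ4−h4·(2M4+M5)/6=-995/428
t_q=11/2 → seg 3, τ=1/2; S=-4+481/428·τ+3243/856·τ²+-1327/856·τ³=-18385/6848

  seg 0: a=5 b=-4837/856 c=0 d=557/856
  seg 1: a=0 b=-1583/428 c=1671/856 d=-901/2568
  seg 2: a=-3 b=-1249/856 c=-129/107 d=1425/856
  seg 3: a=-4 b=481/428 c=3243/856 d=-1327/856
  seg 4: a=1 b=-995/428 c=-4719/856 d=1573/856
S(11/2) = -18385/6848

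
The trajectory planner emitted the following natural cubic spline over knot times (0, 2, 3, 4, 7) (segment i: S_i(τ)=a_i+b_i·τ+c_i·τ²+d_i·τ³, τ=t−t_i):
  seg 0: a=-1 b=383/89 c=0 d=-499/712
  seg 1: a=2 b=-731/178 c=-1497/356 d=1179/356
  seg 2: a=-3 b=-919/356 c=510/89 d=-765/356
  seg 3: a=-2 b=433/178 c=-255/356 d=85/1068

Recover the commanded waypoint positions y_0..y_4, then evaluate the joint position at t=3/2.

y_0 = S_0(0) = a_0 = -1
y_1 = S_1(0) = a_1 = 2
y_2 = S_2(0) = a_2 = -3
y_3 = S_3(0) = a_3 = -2
y_4 = S_3(3) = 1
t_q=3/2 is in segment 0 (τ=3/2); S_0(τ)=17599/5696

y_0=-1 y_1=2 y_2=-3 y_3=-2 y_4=1
S(3/2) = 17599/5696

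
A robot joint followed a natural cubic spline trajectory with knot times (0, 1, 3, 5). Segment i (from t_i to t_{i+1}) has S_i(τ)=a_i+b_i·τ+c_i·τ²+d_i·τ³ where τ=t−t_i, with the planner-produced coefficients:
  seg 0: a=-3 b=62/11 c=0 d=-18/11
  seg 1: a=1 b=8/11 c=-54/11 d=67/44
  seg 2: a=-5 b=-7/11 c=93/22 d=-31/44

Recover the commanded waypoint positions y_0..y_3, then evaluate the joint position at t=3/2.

y_0 = S_0(0) = a_0 = -3
y_1 = S_1(0) = a_1 = 1
y_2 = S_2(0) = a_2 = -5
y_3 = S_2(2) = 5
t_q=3/2 is in segment 1 (τ=1/2); S_1(τ)=115/352

y_0=-3 y_1=1 y_2=-5 y_3=5
S(3/2) = 115/352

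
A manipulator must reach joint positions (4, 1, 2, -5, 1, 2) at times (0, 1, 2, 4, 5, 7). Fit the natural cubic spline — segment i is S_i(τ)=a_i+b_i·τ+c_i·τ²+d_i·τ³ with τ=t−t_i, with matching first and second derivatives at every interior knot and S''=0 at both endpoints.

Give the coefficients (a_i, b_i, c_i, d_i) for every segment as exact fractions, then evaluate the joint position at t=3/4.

Δ: Δ0=-3, Δ1=1, Δ2=-7/2, Δ3=6, Δ4=1/2
row 1: diag=4, rhs=24; c'=1/4, d'=6
row 2: denom=6−1·1/4=23/4; d'=(-27−1·6)/(23/4)=-132/23
row 3: denom=6−2·8/23=122/23; d'=(57−2·-132/23)/(122/23)=1575/122
row 4: denom=6−1·23/122=709/122; d'=(-33−1·1575/122)/(709/122)=-5601/709
back: M4=-5601/709
back: M3=1575/122−23/122·-5601/709=10209/709
back: M2=-132/23−8/23·10209/709=-7620/709
back: M1=6−1/4·-7620/709=6159/709
M: M0=0, M1=6159/709, M2=-7620/709, M3=10209/709, M4=-5601/709, M5=0
seg 0: a=4, c=M0/2=0, d=(M1−M0)/(6·1)=2053/1418, b=Δ0−h0·(2M0+M1)/6=-6307/1418
seg 1: a=1, c=M1/2=6159/1418, d=(M2−M1)/(6·1)=-4593/1418, b=Δ1−h1·(2M1+M2)/6=-74/709
seg 2: a=2, c=M2/2=-3810/709, d=(M3−M2)/(6·2)=5943/2836, b=Δ2−h2·(2M2+M3)/6=-1609/1418
seg 3: a=-5, c=M3/2=10209/1418, d=(M4−M3)/(6·1)=-2635/709, b=Δ3−h3·(2M3+M4)/6=3569/1418
seg 4: a=1, c=M4/2=-5601/1418, d=(M5−M4)/(6·2)=1867/2836, b=Δ4−h4·(2M4+M5)/6=8177/1418
t_q=3/4 → seg 0, τ=3/4; S=4+-6307/1418·τ+0·τ²+2053/1418·τ³=115703/90752

  seg 0: a=4 b=-6307/1418 c=0 d=2053/1418
  seg 1: a=1 b=-74/709 c=6159/1418 d=-4593/1418
  seg 2: a=2 b=-1609/1418 c=-3810/709 d=5943/2836
  seg 3: a=-5 b=3569/1418 c=10209/1418 d=-2635/709
  seg 4: a=1 b=8177/1418 c=-5601/1418 d=1867/2836
S(3/4) = 115703/90752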